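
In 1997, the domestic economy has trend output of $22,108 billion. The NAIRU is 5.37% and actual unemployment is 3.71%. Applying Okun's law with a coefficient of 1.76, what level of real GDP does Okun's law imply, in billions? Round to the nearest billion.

Unemployment gap = 3.71 - 5.37 = -1.66 points, so the output gap is -1.76 × (-1.66) = 2.9216%.
Actual GDP = 22108 × (1 + 2.9216/100) = 22108 × 1.029216 ≈ 22754 billion.

$22,754 billion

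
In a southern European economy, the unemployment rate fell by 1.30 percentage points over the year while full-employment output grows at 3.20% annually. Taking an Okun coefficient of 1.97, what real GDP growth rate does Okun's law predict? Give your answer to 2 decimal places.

Growth-rate Okun's law: g_Y = g_Y* - β × Δu.
g_Y = 3.20 - 1.97 × (-1.30) = 3.2 + 2.561 = 5.761%, i.e. 5.76% to 2 d.p.

5.76%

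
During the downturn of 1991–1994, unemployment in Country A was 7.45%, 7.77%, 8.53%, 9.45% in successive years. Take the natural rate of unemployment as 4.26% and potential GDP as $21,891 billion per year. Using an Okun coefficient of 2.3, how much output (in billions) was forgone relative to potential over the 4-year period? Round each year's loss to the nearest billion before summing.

$8,136 billion

Year 1991: gap = -2.3 × (7.45 - 4.26) = -7.337%, loss ≈ 21891 × 7.337/100 ≈ 1606.
Year 1992: gap = -2.3 × (7.77 - 4.26) = -8.073%, loss ≈ 21891 × 8.073/100 ≈ 1767.
Year 1993: gap = -2.3 × (8.53 - 4.26) = -9.821%, loss ≈ 21891 × 9.821/100 ≈ 2150.
Year 1994: gap = -2.3 × (9.45 - 4.26) = -11.937%, loss ≈ 21891 × 11.937/100 ≈ 2613.
Total lost output = 1606 + 1767 + 2150 + 2613 = 8136 billion.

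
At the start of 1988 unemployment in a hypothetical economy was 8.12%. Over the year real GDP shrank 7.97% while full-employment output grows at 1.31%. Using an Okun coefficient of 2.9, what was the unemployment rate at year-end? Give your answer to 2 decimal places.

Growth-rate Okun's law: g_Y = g_Y* - β × Δu, so Δu = (g_Y* - g_Y)/β.
Δu = (1.31 + 7.97)/2.9 = 9.28/2.9 = 3.20 percentage points.
Year-end unemployment = 8.12 + 3.2 = 11.32%.

11.32%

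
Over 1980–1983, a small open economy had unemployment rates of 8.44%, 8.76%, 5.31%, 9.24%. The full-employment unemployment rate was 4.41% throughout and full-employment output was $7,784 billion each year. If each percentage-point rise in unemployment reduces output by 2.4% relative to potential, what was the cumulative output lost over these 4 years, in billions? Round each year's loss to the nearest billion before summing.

Year 1980: gap = -2.4 × (8.44 - 4.41) = -9.672%, loss ≈ 7784 × 9.672/100 ≈ 753.
Year 1981: gap = -2.4 × (8.76 - 4.41) = -10.44%, loss ≈ 7784 × 10.44/100 ≈ 813.
Year 1982: gap = -2.4 × (5.31 - 4.41) = -2.16%, loss ≈ 7784 × 2.16/100 ≈ 168.
Year 1983: gap = -2.4 × (9.24 - 4.41) = -11.592%, loss ≈ 7784 × 11.592/100 ≈ 902.
Total lost output = 753 + 813 + 168 + 902 = 2636 billion.

$2,636 billion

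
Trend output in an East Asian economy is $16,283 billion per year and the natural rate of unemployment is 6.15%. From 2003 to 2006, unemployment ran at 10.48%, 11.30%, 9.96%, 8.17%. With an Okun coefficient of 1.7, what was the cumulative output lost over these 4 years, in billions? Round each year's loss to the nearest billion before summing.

Year 2003: gap = -1.7 × (10.48 - 6.15) = -7.361%, loss ≈ 16283 × 7.361/100 ≈ 1199.
Year 2004: gap = -1.7 × (11.3 - 6.15) = -8.755%, loss ≈ 16283 × 8.755/100 ≈ 1426.
Year 2005: gap = -1.7 × (9.96 - 6.15) = -6.477%, loss ≈ 16283 × 6.477/100 ≈ 1055.
Year 2006: gap = -1.7 × (8.17 - 6.15) = -3.434%, loss ≈ 16283 × 3.434/100 ≈ 559.
Total lost output = 1199 + 1426 + 1055 + 559 = 4239 billion.

$4,239 billion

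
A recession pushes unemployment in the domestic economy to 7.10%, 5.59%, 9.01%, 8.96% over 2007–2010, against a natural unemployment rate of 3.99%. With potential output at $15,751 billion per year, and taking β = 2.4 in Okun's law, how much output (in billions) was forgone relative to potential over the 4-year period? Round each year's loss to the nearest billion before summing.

$5,558 billion

Year 2007: gap = -2.4 × (7.1 - 3.99) = -7.464%, loss ≈ 15751 × 7.464/100 ≈ 1176.
Year 2008: gap = -2.4 × (5.59 - 3.99) = -3.84%, loss ≈ 15751 × 3.84/100 ≈ 605.
Year 2009: gap = -2.4 × (9.01 - 3.99) = -12.048%, loss ≈ 15751 × 12.048/100 ≈ 1898.
Year 2010: gap = -2.4 × (8.96 - 3.99) = -11.928%, loss ≈ 15751 × 11.928/100 ≈ 1879.
Total lost output = 1176 + 605 + 1898 + 1879 = 5558 billion.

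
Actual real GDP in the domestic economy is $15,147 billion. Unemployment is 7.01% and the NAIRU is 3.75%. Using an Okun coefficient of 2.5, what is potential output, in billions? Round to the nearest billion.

$16,491 billion

Unemployment gap = 7.01 - 3.75 = 3.26 points, so output gap = -2.5 × 3.26 = -8.15%.
Since Y = Y* × (1 + gap/100), Y* = 15147/0.9185 ≈ 16491 billion.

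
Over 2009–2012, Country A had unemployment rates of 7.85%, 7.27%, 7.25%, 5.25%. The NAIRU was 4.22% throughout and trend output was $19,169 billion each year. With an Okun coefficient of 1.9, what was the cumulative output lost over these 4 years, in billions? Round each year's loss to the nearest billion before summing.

Year 2009: gap = -1.9 × (7.85 - 4.22) = -6.897%, loss ≈ 19169 × 6.897/100 ≈ 1322.
Year 2010: gap = -1.9 × (7.27 - 4.22) = -5.795%, loss ≈ 19169 × 5.795/100 ≈ 1111.
Year 2011: gap = -1.9 × (7.25 - 4.22) = -5.757%, loss ≈ 19169 × 5.757/100 ≈ 1104.
Year 2012: gap = -1.9 × (5.25 - 4.22) = -1.957%, loss ≈ 19169 × 1.957/100 ≈ 375.
Total lost output = 1322 + 1111 + 1104 + 375 = 3912 billion.

$3,912 billion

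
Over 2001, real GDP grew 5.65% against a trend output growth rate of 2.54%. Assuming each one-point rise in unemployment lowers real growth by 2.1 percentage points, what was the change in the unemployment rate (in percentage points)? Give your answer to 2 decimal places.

-1.48 percentage points

Growth-rate Okun's law: g_Y = g_Y* - β × Δu, so Δu = (g_Y* - g_Y)/β.
Δu = (2.54 - 5.65)/2.1 = -3.11/2.1 = -1.48 percentage points.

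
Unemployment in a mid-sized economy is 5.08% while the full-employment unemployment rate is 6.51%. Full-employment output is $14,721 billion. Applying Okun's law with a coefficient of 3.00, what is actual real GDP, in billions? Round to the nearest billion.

Unemployment gap = 5.08 - 6.51 = -1.43 points, so the output gap is -3 × (-1.43) = 4.29%.
Actual GDP = 14721 × (1 + 4.29/100) = 14721 × 1.0429 ≈ 15353 billion.

$15,353 billion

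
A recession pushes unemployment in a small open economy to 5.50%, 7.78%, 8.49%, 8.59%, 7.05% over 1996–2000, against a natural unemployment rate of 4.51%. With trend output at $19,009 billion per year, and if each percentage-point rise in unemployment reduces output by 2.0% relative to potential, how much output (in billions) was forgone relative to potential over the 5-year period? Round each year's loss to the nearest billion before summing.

Year 1996: gap = -2.0 × (5.5 - 4.51) = -1.98%, loss ≈ 19009 × 1.98/100 ≈ 376.
Year 1997: gap = -2.0 × (7.78 - 4.51) = -6.54%, loss ≈ 19009 × 6.54/100 ≈ 1243.
Year 1998: gap = -2.0 × (8.49 - 4.51) = -7.96%, loss ≈ 19009 × 7.96/100 ≈ 1513.
Year 1999: gap = -2.0 × (8.59 - 4.51) = -8.16%, loss ≈ 19009 × 8.16/100 ≈ 1551.
Year 2000: gap = -2.0 × (7.05 - 4.51) = -5.08%, loss ≈ 19009 × 5.08/100 ≈ 966.
Total lost output = 376 + 1243 + 1513 + 1551 + 966 = 5649 billion.

$5,649 billion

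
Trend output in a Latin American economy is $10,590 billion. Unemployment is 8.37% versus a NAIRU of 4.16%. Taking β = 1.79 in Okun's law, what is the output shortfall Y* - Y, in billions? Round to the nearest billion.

Output gap = -1.79 × (8.37 - 4.16) = -1.79 × 4.21 = -7.5359%.
Actual GDP ≈ 10590 × 0.924641 ≈ 9792 billion, so the shortfall is 10590 - 9792 = 798 billion.

$798 billion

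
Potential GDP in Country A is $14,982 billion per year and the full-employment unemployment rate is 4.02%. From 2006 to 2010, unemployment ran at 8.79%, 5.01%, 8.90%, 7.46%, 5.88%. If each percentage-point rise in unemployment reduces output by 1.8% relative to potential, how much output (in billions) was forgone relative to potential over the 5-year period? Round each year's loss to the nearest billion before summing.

$4,299 billion

Year 2006: gap = -1.8 × (8.79 - 4.02) = -8.586%, loss ≈ 14982 × 8.586/100 ≈ 1286.
Year 2007: gap = -1.8 × (5.01 - 4.02) = -1.782%, loss ≈ 14982 × 1.782/100 ≈ 267.
Year 2008: gap = -1.8 × (8.9 - 4.02) = -8.784%, loss ≈ 14982 × 8.784/100 ≈ 1316.
Year 2009: gap = -1.8 × (7.46 - 4.02) = -6.192%, loss ≈ 14982 × 6.192/100 ≈ 928.
Year 2010: gap = -1.8 × (5.88 - 4.02) = -3.348%, loss ≈ 14982 × 3.348/100 ≈ 502.
Total lost output = 1286 + 267 + 1316 + 928 + 502 = 4299 billion.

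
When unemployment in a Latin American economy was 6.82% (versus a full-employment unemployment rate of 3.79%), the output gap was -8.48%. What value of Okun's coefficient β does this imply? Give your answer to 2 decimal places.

β ≈ 2.80

Okun's law: output gap = -β × (u - u*).
-8.48 = -β × (6.82 - 3.79) = -β × 3.03, so β = 8.48/3.03 = 2.80.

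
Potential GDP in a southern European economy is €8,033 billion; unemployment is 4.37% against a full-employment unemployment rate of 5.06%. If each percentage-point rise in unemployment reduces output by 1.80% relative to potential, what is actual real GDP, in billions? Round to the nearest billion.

€8,133 billion

Unemployment gap = 4.37 - 5.06 = -0.69 points, so the output gap is -1.8 × (-0.69) = 1.242%.
Actual GDP = 8033 × (1 + 1.242/100) = 8033 × 1.01242 ≈ 8133 billion.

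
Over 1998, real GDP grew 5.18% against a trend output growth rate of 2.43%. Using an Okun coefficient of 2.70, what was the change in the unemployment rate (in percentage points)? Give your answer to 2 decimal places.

-1.02 percentage points

Growth-rate Okun's law: g_Y = g_Y* - β × Δu, so Δu = (g_Y* - g_Y)/β.
Δu = (2.43 - 5.18)/2.70 = -2.75/2.70 = -1.02 percentage points.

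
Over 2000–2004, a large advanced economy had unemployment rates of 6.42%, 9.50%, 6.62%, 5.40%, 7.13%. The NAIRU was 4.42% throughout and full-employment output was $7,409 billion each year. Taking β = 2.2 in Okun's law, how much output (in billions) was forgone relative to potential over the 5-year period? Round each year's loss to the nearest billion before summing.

$2,115 billion

Year 2000: gap = -2.2 × (6.42 - 4.42) = -4.4%, loss ≈ 7409 × 4.4/100 ≈ 326.
Year 2001: gap = -2.2 × (9.5 - 4.42) = -11.176%, loss ≈ 7409 × 11.176/100 ≈ 828.
Year 2002: gap = -2.2 × (6.62 - 4.42) = -4.84%, loss ≈ 7409 × 4.84/100 ≈ 359.
Year 2003: gap = -2.2 × (5.4 - 4.42) = -2.156%, loss ≈ 7409 × 2.156/100 ≈ 160.
Year 2004: gap = -2.2 × (7.13 - 4.42) = -5.962%, loss ≈ 7409 × 5.962/100 ≈ 442.
Total lost output = 326 + 828 + 359 + 160 + 442 = 2115 billion.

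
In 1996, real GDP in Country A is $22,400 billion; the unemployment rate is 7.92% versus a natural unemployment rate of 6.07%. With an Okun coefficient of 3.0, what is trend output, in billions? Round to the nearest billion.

Unemployment gap = 7.92 - 6.07 = 1.85 points, so output gap = -3 × 1.85 = -5.55%.
Since Y = Y* × (1 + gap/100), Y* = 22400/0.9445 ≈ 23716 billion.

$23,716 billion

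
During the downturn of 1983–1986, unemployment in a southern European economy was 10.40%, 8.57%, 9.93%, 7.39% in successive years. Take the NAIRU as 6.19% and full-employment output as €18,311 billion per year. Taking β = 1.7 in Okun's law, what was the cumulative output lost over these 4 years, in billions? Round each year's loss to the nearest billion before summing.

Year 1983: gap = -1.7 × (10.4 - 6.19) = -7.157%, loss ≈ 18311 × 7.157/100 ≈ 1311.
Year 1984: gap = -1.7 × (8.57 - 6.19) = -4.046%, loss ≈ 18311 × 4.046/100 ≈ 741.
Year 1985: gap = -1.7 × (9.93 - 6.19) = -6.358%, loss ≈ 18311 × 6.358/100 ≈ 1164.
Year 1986: gap = -1.7 × (7.39 - 6.19) = -2.04%, loss ≈ 18311 × 2.04/100 ≈ 374.
Total lost output = 1311 + 741 + 1164 + 374 = 3590 billion.

€3,590 billion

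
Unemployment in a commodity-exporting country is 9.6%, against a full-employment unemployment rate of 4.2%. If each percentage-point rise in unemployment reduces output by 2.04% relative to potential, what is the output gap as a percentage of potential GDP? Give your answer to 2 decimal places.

The unemployment gap is 9.6 - 4.2 = 5.4 percentage points.
Okun's law gives an output gap of -2.04 × 5.4 = -11.016%, i.e. 11.02% below potential.

-11.02%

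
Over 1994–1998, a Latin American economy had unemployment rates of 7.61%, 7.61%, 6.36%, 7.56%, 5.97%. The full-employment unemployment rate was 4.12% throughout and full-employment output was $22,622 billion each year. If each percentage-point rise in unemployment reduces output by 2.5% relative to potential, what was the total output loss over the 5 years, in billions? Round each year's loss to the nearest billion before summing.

$8,206 billion

Year 1994: gap = -2.5 × (7.61 - 4.12) = -8.725%, loss ≈ 22622 × 8.725/100 ≈ 1974.
Year 1995: gap = -2.5 × (7.61 - 4.12) = -8.725%, loss ≈ 22622 × 8.725/100 ≈ 1974.
Year 1996: gap = -2.5 × (6.36 - 4.12) = -5.6%, loss ≈ 22622 × 5.6/100 ≈ 1267.
Year 1997: gap = -2.5 × (7.56 - 4.12) = -8.6%, loss ≈ 22622 × 8.6/100 ≈ 1945.
Year 1998: gap = -2.5 × (5.97 - 4.12) = -4.625%, loss ≈ 22622 × 4.625/100 ≈ 1046.
Total lost output = 1974 + 1974 + 1267 + 1945 + 1046 = 8206 billion.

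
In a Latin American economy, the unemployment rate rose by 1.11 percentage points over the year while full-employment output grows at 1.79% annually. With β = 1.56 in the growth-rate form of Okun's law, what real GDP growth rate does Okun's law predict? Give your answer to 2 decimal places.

Growth-rate Okun's law: g_Y = g_Y* - β × Δu.
g_Y = 1.79 - 1.56 × (1.11) = 1.79 - 1.7316 = 0.0584%, i.e. 0.06% to 2 d.p.

0.06%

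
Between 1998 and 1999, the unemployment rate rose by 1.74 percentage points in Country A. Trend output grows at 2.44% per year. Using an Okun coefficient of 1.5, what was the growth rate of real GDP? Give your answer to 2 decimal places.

-0.17%

Growth-rate Okun's law: g_Y = g_Y* - β × Δu.
g_Y = 2.44 - 1.5 × (1.74) = 2.44 - 2.61 = -0.17%, i.e. -0.17% to 2 d.p.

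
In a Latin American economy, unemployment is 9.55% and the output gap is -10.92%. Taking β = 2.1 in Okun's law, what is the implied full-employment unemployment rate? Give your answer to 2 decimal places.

4.35%

From Okun's law, u - u* = -(output gap)/β = -(-10.92)/2.1 = 5.2 points.
So u* = 9.55 - 5.2 = 4.35%.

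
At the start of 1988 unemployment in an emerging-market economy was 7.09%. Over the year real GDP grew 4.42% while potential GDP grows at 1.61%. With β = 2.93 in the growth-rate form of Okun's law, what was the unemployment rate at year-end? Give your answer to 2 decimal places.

Growth-rate Okun's law: g_Y = g_Y* - β × Δu, so Δu = (g_Y* - g_Y)/β.
Δu = (1.61 - 4.42)/2.93 = -2.81/2.93 = -0.96 percentage points.
Year-end unemployment = 7.09 - 0.96 = 6.13%.

6.13%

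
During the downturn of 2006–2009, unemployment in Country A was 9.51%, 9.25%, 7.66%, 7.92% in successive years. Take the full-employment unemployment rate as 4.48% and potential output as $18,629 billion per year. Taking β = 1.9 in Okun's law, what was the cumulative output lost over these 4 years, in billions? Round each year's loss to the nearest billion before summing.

$5,812 billion

Year 2006: gap = -1.9 × (9.51 - 4.48) = -9.557%, loss ≈ 18629 × 9.557/100 ≈ 1780.
Year 2007: gap = -1.9 × (9.25 - 4.48) = -9.063%, loss ≈ 18629 × 9.063/100 ≈ 1688.
Year 2008: gap = -1.9 × (7.66 - 4.48) = -6.042%, loss ≈ 18629 × 6.042/100 ≈ 1126.
Year 2009: gap = -1.9 × (7.92 - 4.48) = -6.536%, loss ≈ 18629 × 6.536/100 ≈ 1218.
Total lost output = 1780 + 1688 + 1126 + 1218 = 5812 billion.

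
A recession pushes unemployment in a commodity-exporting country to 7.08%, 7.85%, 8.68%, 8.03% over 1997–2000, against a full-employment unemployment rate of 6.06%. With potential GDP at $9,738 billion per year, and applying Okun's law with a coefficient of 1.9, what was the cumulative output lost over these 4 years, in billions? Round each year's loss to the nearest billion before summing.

$1,369 billion

Year 1997: gap = -1.9 × (7.08 - 6.06) = -1.938%, loss ≈ 9738 × 1.938/100 ≈ 189.
Year 1998: gap = -1.9 × (7.85 - 6.06) = -3.401%, loss ≈ 9738 × 3.401/100 ≈ 331.
Year 1999: gap = -1.9 × (8.68 - 6.06) = -4.978%, loss ≈ 9738 × 4.978/100 ≈ 485.
Year 2000: gap = -1.9 × (8.03 - 6.06) = -3.743%, loss ≈ 9738 × 3.743/100 ≈ 364.
Total lost output = 189 + 331 + 485 + 364 = 1369 billion.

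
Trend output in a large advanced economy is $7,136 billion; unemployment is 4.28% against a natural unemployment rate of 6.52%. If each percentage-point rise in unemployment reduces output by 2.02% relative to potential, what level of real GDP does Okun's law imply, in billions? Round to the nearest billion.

Unemployment gap = 4.28 - 6.52 = -2.24 points, so the output gap is -2.02 × (-2.24) = 4.5248%.
Actual GDP = 7136 × (1 + 4.5248/100) = 7136 × 1.045248 ≈ 7459 billion.

$7,459 billion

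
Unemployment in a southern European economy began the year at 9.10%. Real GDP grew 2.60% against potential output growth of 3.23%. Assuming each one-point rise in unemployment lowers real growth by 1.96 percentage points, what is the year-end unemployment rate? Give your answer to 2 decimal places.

Growth-rate Okun's law: g_Y = g_Y* - β × Δu, so Δu = (g_Y* - g_Y)/β.
Δu = (3.23 - 2.6)/1.96 = 0.63/1.96 = 0.32 percentage points.
Year-end unemployment = 9.1 + 0.32 = 9.42%.

9.42%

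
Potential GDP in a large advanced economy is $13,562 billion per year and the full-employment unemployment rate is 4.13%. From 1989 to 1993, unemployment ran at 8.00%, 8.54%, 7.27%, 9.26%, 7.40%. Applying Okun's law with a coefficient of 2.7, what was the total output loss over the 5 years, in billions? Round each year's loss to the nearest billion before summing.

$7,257 billion

Year 1989: gap = -2.7 × (8 - 4.13) = -10.449%, loss ≈ 13562 × 10.449/100 ≈ 1417.
Year 1990: gap = -2.7 × (8.54 - 4.13) = -11.907%, loss ≈ 13562 × 11.907/100 ≈ 1615.
Year 1991: gap = -2.7 × (7.27 - 4.13) = -8.478%, loss ≈ 13562 × 8.478/100 ≈ 1150.
Year 1992: gap = -2.7 × (9.26 - 4.13) = -13.851%, loss ≈ 13562 × 13.851/100 ≈ 1878.
Year 1993: gap = -2.7 × (7.4 - 4.13) = -8.829%, loss ≈ 13562 × 8.829/100 ≈ 1197.
Total lost output = 1417 + 1615 + 1150 + 1878 + 1197 = 7257 billion.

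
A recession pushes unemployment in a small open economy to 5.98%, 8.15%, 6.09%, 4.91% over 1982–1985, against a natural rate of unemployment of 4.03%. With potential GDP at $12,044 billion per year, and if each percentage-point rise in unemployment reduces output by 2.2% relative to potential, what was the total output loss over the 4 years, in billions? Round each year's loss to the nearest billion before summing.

Year 1982: gap = -2.2 × (5.98 - 4.03) = -4.29%, loss ≈ 12044 × 4.29/100 ≈ 517.
Year 1983: gap = -2.2 × (8.15 - 4.03) = -9.064%, loss ≈ 12044 × 9.064/100 ≈ 1092.
Year 1984: gap = -2.2 × (6.09 - 4.03) = -4.532%, loss ≈ 12044 × 4.532/100 ≈ 546.
Year 1985: gap = -2.2 × (4.91 - 4.03) = -1.936%, loss ≈ 12044 × 1.936/100 ≈ 233.
Total lost output = 517 + 1092 + 546 + 233 = 2388 billion.

$2,388 billion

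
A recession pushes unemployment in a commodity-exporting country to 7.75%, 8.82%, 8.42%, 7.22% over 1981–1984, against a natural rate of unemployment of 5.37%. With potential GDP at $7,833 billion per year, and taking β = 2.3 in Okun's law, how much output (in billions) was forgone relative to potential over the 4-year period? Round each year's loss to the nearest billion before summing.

Year 1981: gap = -2.3 × (7.75 - 5.37) = -5.474%, loss ≈ 7833 × 5.474/100 ≈ 429.
Year 1982: gap = -2.3 × (8.82 - 5.37) = -7.935%, loss ≈ 7833 × 7.935/100 ≈ 622.
Year 1983: gap = -2.3 × (8.42 - 5.37) = -7.015%, loss ≈ 7833 × 7.015/100 ≈ 549.
Year 1984: gap = -2.3 × (7.22 - 5.37) = -4.255%, loss ≈ 7833 × 4.255/100 ≈ 333.
Total lost output = 429 + 622 + 549 + 333 = 1933 billion.

$1,933 billion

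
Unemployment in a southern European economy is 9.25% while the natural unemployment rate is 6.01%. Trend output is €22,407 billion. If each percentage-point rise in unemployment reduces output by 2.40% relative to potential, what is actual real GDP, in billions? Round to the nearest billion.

Unemployment gap = 9.25 - 6.01 = 3.24 points, so the output gap is -2.4 × 3.24 = -7.776%.
Actual GDP = 22407 × (1 - 7.776/100) = 22407 × 0.92224 ≈ 20665 billion.

€20,665 billion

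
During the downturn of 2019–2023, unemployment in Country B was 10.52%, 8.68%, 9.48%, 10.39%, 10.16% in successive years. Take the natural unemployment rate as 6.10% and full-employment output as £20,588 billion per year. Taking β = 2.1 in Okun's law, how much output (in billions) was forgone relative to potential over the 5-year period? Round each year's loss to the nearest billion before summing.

£8,097 billion

Year 2019: gap = -2.1 × (10.52 - 6.1) = -9.282%, loss ≈ 20588 × 9.282/100 ≈ 1911.
Year 2020: gap = -2.1 × (8.68 - 6.1) = -5.418%, loss ≈ 20588 × 5.418/100 ≈ 1115.
Year 2021: gap = -2.1 × (9.48 - 6.1) = -7.098%, loss ≈ 20588 × 7.098/100 ≈ 1461.
Year 2022: gap = -2.1 × (10.39 - 6.1) = -9.009%, loss ≈ 20588 × 9.009/100 ≈ 1855.
Year 2023: gap = -2.1 × (10.16 - 6.1) = -8.526%, loss ≈ 20588 × 8.526/100 ≈ 1755.
Total lost output = 1911 + 1115 + 1461 + 1855 + 1755 = 8097 billion.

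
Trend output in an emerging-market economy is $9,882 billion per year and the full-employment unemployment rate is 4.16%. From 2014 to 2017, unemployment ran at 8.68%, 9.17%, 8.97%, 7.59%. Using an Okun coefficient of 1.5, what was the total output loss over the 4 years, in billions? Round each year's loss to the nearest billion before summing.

$2,634 billion

Year 2014: gap = -1.5 × (8.68 - 4.16) = -6.78%, loss ≈ 9882 × 6.78/100 ≈ 670.
Year 2015: gap = -1.5 × (9.17 - 4.16) = -7.515%, loss ≈ 9882 × 7.515/100 ≈ 743.
Year 2016: gap = -1.5 × (8.97 - 4.16) = -7.215%, loss ≈ 9882 × 7.215/100 ≈ 713.
Year 2017: gap = -1.5 × (7.59 - 4.16) = -5.145%, loss ≈ 9882 × 5.145/100 ≈ 508.
Total lost output = 670 + 743 + 713 + 508 = 2634 billion.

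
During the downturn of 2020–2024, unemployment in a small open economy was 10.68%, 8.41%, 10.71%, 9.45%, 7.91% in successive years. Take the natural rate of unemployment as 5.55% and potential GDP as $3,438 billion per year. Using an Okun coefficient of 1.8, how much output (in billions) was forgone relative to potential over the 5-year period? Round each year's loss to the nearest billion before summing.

Year 2020: gap = -1.8 × (10.68 - 5.55) = -9.234%, loss ≈ 3438 × 9.234/100 ≈ 317.
Year 2021: gap = -1.8 × (8.41 - 5.55) = -5.148%, loss ≈ 3438 × 5.148/100 ≈ 177.
Year 2022: gap = -1.8 × (10.71 - 5.55) = -9.288%, loss ≈ 3438 × 9.288/100 ≈ 319.
Year 2023: gap = -1.8 × (9.45 - 5.55) = -7.02%, loss ≈ 3438 × 7.02/100 ≈ 241.
Year 2024: gap = -1.8 × (7.91 - 5.55) = -4.248%, loss ≈ 3438 × 4.248/100 ≈ 146.
Total lost output = 317 + 177 + 319 + 241 + 146 = 1200 billion.

$1,200 billion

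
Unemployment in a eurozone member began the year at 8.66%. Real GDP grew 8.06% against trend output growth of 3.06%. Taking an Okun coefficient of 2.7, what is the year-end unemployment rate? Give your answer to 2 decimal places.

6.81%

Growth-rate Okun's law: g_Y = g_Y* - β × Δu, so Δu = (g_Y* - g_Y)/β.
Δu = (3.06 - 8.06)/2.7 = -5/2.7 = -1.85 percentage points.
Year-end unemployment = 8.66 - 1.85 = 6.81%.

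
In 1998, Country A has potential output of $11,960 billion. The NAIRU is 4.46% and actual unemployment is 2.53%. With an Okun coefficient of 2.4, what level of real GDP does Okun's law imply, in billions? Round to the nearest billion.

Unemployment gap = 2.53 - 4.46 = -1.93 points, so the output gap is -2.4 × (-1.93) = 4.632%.
Actual GDP = 11960 × (1 + 4.632/100) = 11960 × 1.04632 ≈ 12514 billion.

$12,514 billion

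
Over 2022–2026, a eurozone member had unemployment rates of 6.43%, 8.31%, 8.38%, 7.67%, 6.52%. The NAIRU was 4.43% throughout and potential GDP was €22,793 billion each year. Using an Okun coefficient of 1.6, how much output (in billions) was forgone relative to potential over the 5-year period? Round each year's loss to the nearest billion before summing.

Year 2022: gap = -1.6 × (6.43 - 4.43) = -3.2%, loss ≈ 22793 × 3.2/100 ≈ 729.
Year 2023: gap = -1.6 × (8.31 - 4.43) = -6.208%, loss ≈ 22793 × 6.208/100 ≈ 1415.
Year 2024: gap = -1.6 × (8.38 - 4.43) = -6.32%, loss ≈ 22793 × 6.32/100 ≈ 1441.
Year 2025: gap = -1.6 × (7.67 - 4.43) = -5.184%, loss ≈ 22793 × 5.184/100 ≈ 1182.
Year 2026: gap = -1.6 × (6.52 - 4.43) = -3.344%, loss ≈ 22793 × 3.344/100 ≈ 762.
Total lost output = 729 + 1415 + 1441 + 1182 + 762 = 5529 billion.

€5,529 billion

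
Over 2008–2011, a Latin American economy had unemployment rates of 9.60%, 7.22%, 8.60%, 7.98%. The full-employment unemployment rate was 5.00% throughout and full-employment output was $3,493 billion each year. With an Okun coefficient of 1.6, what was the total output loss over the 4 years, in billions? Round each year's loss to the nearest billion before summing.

$749 billion

Year 2008: gap = -1.6 × (9.6 - 5) = -7.36%, loss ≈ 3493 × 7.36/100 ≈ 257.
Year 2009: gap = -1.6 × (7.22 - 5) = -3.552%, loss ≈ 3493 × 3.552/100 ≈ 124.
Year 2010: gap = -1.6 × (8.6 - 5) = -5.76%, loss ≈ 3493 × 5.76/100 ≈ 201.
Year 2011: gap = -1.6 × (7.98 - 5) = -4.768%, loss ≈ 3493 × 4.768/100 ≈ 167.
Total lost output = 257 + 124 + 201 + 167 = 749 billion.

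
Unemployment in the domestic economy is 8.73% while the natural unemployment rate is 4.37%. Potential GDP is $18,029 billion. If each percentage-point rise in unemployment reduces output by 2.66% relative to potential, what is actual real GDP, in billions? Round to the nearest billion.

$15,938 billion

Unemployment gap = 8.73 - 4.37 = 4.36 points, so the output gap is -2.66 × 4.36 = -11.5976%.
Actual GDP = 18029 × (1 - 11.5976/100) = 18029 × 0.884024 ≈ 15938 billion.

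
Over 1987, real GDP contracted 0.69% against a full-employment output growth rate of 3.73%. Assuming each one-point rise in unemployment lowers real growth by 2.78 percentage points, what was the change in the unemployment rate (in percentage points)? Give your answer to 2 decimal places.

Growth-rate Okun's law: g_Y = g_Y* - β × Δu, so Δu = (g_Y* - g_Y)/β.
Δu = (3.73 + 0.69)/2.78 = 4.42/2.78 = 1.59 percentage points.

1.59 percentage points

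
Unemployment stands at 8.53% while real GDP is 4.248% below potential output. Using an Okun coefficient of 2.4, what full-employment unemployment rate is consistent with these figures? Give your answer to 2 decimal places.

From Okun's law, u - u* = -(output gap)/β = -(-4.248)/2.4 = 1.77 points.
So u* = 8.53 - 1.77 = 6.76%.

6.76%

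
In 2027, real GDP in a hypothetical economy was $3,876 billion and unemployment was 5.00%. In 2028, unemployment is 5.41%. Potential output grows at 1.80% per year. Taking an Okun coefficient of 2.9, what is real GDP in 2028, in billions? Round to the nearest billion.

Δu = 5.41 - 5 = 0.41 points.
Okun's law (growth form): g_Y = g_Y* - β × Δu = 1.80 - 2.9 × (0.41) = 1.8 - 1.189 = 0.611%.
Real GDP in the next year = 3876 × (1 + 0.611/100) = 3876 × 1.00611 ≈ 3900 billion.

$3,900 billion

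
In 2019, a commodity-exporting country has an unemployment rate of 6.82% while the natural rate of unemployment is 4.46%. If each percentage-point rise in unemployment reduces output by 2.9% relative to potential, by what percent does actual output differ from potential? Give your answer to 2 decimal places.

-6.84%

The unemployment gap is 6.82 - 4.46 = 2.36 percentage points.
Okun's law gives an output gap of -2.9 × 2.36 = -6.844%, i.e. 6.84% below potential.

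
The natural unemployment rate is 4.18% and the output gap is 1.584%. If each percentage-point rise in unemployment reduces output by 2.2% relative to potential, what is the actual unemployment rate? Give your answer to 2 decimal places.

3.46%

From Okun's law, u - u* = -(output gap)/β = -(1.584)/2.2 = -0.72 points.
So u = 4.18 - 0.72 = 3.46%.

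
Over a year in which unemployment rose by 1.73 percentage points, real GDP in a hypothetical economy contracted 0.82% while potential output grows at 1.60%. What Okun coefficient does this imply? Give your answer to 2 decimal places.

Growth form: g_Y = g_Y* - β × Δu, so β = (g_Y* - g_Y)/Δu.
β = (1.6 + 0.82)/1.73 = 2.42/1.73 = 1.40.

β ≈ 1.40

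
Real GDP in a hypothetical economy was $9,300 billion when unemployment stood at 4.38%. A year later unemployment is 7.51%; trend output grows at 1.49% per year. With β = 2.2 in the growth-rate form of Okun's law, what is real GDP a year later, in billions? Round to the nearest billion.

Δu = 7.51 - 4.38 = 3.13 points.
Okun's law (growth form): g_Y = g_Y* - β × Δu = 1.49 - 2.2 × (3.13) = 1.49 - 6.886 = -5.396%.
Real GDP in the next year = 9300 × (1 - 5.396/100) = 9300 × 0.94604 ≈ 8798 billion.

$8,798 billion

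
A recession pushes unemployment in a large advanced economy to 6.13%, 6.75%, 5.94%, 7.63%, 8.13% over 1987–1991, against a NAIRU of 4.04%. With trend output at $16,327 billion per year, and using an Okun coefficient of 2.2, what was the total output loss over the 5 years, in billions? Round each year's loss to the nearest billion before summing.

$5,165 billion

Year 1987: gap = -2.2 × (6.13 - 4.04) = -4.598%, loss ≈ 16327 × 4.598/100 ≈ 751.
Year 1988: gap = -2.2 × (6.75 - 4.04) = -5.962%, loss ≈ 16327 × 5.962/100 ≈ 973.
Year 1989: gap = -2.2 × (5.94 - 4.04) = -4.18%, loss ≈ 16327 × 4.18/100 ≈ 682.
Year 1990: gap = -2.2 × (7.63 - 4.04) = -7.898%, loss ≈ 16327 × 7.898/100 ≈ 1290.
Year 1991: gap = -2.2 × (8.13 - 4.04) = -8.998%, loss ≈ 16327 × 8.998/100 ≈ 1469.
Total lost output = 751 + 973 + 682 + 1290 + 1469 = 5165 billion.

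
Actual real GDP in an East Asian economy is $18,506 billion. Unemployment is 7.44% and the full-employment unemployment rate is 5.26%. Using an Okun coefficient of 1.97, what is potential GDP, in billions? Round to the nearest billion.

$19,336 billion

Unemployment gap = 7.44 - 5.26 = 2.18 points, so output gap = -1.97 × 2.18 = -4.2946%.
Since Y = Y* × (1 + gap/100), Y* = 18506/0.957054 ≈ 19336 billion.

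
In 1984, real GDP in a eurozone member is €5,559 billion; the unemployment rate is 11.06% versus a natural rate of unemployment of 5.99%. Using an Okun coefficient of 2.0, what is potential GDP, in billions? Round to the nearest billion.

Unemployment gap = 11.06 - 5.99 = 5.07 points, so output gap = -2 × 5.07 = -10.14%.
Since Y = Y* × (1 + gap/100), Y* = 5559/0.8986 ≈ 6186 billion.

€6,186 billion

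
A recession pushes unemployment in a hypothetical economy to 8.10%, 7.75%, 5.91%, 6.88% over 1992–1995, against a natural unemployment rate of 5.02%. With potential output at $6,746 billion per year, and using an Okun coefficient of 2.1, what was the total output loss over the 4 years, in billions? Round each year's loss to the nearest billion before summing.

Year 1992: gap = -2.1 × (8.1 - 5.02) = -6.468%, loss ≈ 6746 × 6.468/100 ≈ 436.
Year 1993: gap = -2.1 × (7.75 - 5.02) = -5.733%, loss ≈ 6746 × 5.733/100 ≈ 387.
Year 1994: gap = -2.1 × (5.91 - 5.02) = -1.869%, loss ≈ 6746 × 1.869/100 ≈ 126.
Year 1995: gap = -2.1 × (6.88 - 5.02) = -3.906%, loss ≈ 6746 × 3.906/100 ≈ 263.
Total lost output = 436 + 387 + 126 + 263 = 1212 billion.

$1,212 billion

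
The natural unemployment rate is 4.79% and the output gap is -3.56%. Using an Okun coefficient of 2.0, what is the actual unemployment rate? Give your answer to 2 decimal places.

From Okun's law, u - u* = -(output gap)/β = -(-3.56)/2.0 = 1.78 points.
So u = 4.79 + 1.78 = 6.57%.

6.57%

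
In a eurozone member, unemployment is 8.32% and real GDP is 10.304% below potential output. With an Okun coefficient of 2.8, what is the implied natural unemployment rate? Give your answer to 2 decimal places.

From Okun's law, u - u* = -(output gap)/β = -(-10.304)/2.8 = 3.68 points.
So u* = 8.32 - 3.68 = 4.64%.

4.64%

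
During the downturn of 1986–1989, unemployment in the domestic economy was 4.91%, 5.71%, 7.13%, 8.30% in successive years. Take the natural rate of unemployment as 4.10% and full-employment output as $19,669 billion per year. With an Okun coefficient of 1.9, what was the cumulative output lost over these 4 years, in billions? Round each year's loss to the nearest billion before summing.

Year 1986: gap = -1.9 × (4.91 - 4.1) = -1.539%, loss ≈ 19669 × 1.539/100 ≈ 303.
Year 1987: gap = -1.9 × (5.71 - 4.1) = -3.059%, loss ≈ 19669 × 3.059/100 ≈ 602.
Year 1988: gap = -1.9 × (7.13 - 4.1) = -5.757%, loss ≈ 19669 × 5.757/100 ≈ 1132.
Year 1989: gap = -1.9 × (8.3 - 4.1) = -7.98%, loss ≈ 19669 × 7.98/100 ≈ 1570.
Total lost output = 303 + 602 + 1132 + 1570 = 3607 billion.

$3,607 billion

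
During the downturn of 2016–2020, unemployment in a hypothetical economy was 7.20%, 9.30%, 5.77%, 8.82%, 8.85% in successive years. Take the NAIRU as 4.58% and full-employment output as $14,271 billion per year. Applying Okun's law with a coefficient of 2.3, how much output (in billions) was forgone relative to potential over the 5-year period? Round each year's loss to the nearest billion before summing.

Year 2016: gap = -2.3 × (7.2 - 4.58) = -6.026%, loss ≈ 14271 × 6.026/100 ≈ 860.
Year 2017: gap = -2.3 × (9.3 - 4.58) = -10.856%, loss ≈ 14271 × 10.856/100 ≈ 1549.
Year 2018: gap = -2.3 × (5.77 - 4.58) = -2.737%, loss ≈ 14271 × 2.737/100 ≈ 391.
Year 2019: gap = -2.3 × (8.82 - 4.58) = -9.752%, loss ≈ 14271 × 9.752/100 ≈ 1392.
Year 2020: gap = -2.3 × (8.85 - 4.58) = -9.821%, loss ≈ 14271 × 9.821/100 ≈ 1402.
Total lost output = 860 + 1549 + 391 + 1392 + 1402 = 5594 billion.

$5,594 billion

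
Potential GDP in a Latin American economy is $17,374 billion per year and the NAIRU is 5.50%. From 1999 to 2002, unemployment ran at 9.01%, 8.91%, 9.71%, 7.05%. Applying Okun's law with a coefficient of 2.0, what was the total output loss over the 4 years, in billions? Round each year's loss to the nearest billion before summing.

$4,407 billion

Year 1999: gap = -2.0 × (9.01 - 5.5) = -7.02%, loss ≈ 17374 × 7.02/100 ≈ 1220.
Year 2000: gap = -2.0 × (8.91 - 5.5) = -6.82%, loss ≈ 17374 × 6.82/100 ≈ 1185.
Year 2001: gap = -2.0 × (9.71 - 5.5) = -8.42%, loss ≈ 17374 × 8.42/100 ≈ 1463.
Year 2002: gap = -2.0 × (7.05 - 5.5) = -3.1%, loss ≈ 17374 × 3.1/100 ≈ 539.
Total lost output = 1220 + 1185 + 1463 + 539 = 4407 billion.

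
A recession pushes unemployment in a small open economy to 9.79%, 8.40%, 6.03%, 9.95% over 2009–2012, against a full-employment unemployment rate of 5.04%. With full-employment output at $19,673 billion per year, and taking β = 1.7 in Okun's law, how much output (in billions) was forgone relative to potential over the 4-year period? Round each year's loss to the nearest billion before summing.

Year 2009: gap = -1.7 × (9.79 - 5.04) = -8.075%, loss ≈ 19673 × 8.075/100 ≈ 1589.
Year 2010: gap = -1.7 × (8.4 - 5.04) = -5.712%, loss ≈ 19673 × 5.712/100 ≈ 1124.
Year 2011: gap = -1.7 × (6.03 - 5.04) = -1.683%, loss ≈ 19673 × 1.683/100 ≈ 331.
Year 2012: gap = -1.7 × (9.95 - 5.04) = -8.347%, loss ≈ 19673 × 8.347/100 ≈ 1642.
Total lost output = 1589 + 1124 + 331 + 1642 = 4686 billion.

$4,686 billion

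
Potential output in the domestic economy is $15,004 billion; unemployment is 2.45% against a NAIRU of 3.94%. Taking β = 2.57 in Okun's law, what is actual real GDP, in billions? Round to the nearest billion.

$15,579 billion

Unemployment gap = 2.45 - 3.94 = -1.49 points, so the output gap is -2.57 × (-1.49) = 3.8293%.
Actual GDP = 15004 × (1 + 3.8293/100) = 15004 × 1.038293 ≈ 15579 billion.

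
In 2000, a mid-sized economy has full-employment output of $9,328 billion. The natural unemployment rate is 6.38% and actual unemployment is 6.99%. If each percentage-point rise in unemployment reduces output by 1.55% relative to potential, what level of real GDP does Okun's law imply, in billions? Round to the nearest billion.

Unemployment gap = 6.99 - 6.38 = 0.61 points, so the output gap is -1.55 × 0.61 = -0.9455%.
Actual GDP = 9328 × (1 - 0.9455/100) = 9328 × 0.990545 ≈ 9240 billion.

$9,240 billion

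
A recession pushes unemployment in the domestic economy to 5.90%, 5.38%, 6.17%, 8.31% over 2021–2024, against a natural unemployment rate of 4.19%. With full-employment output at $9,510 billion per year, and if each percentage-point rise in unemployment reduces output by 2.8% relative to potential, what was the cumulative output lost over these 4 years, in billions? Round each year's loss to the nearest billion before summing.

Year 2021: gap = -2.8 × (5.9 - 4.19) = -4.788%, loss ≈ 9510 × 4.788/100 ≈ 455.
Year 2022: gap = -2.8 × (5.38 - 4.19) = -3.332%, loss ≈ 9510 × 3.332/100 ≈ 317.
Year 2023: gap = -2.8 × (6.17 - 4.19) = -5.544%, loss ≈ 9510 × 5.544/100 ≈ 527.
Year 2024: gap = -2.8 × (8.31 - 4.19) = -11.536%, loss ≈ 9510 × 11.536/100 ≈ 1097.
Total lost output = 455 + 317 + 527 + 1097 = 2396 billion.

$2,396 billion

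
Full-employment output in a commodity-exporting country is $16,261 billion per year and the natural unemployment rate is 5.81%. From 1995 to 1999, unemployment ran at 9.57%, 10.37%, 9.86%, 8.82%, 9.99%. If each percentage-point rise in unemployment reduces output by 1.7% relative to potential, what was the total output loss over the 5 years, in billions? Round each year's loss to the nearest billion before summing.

Year 1995: gap = -1.7 × (9.57 - 5.81) = -6.392%, loss ≈ 16261 × 6.392/100 ≈ 1039.
Year 1996: gap = -1.7 × (10.37 - 5.81) = -7.752%, loss ≈ 16261 × 7.752/100 ≈ 1261.
Year 1997: gap = -1.7 × (9.86 - 5.81) = -6.885%, loss ≈ 16261 × 6.885/100 ≈ 1120.
Year 1998: gap = -1.7 × (8.82 - 5.81) = -5.117%, loss ≈ 16261 × 5.117/100 ≈ 832.
Year 1999: gap = -1.7 × (9.99 - 5.81) = -7.106%, loss ≈ 16261 × 7.106/100 ≈ 1156.
Total lost output = 1039 + 1261 + 1120 + 832 + 1156 = 5408 billion.

$5,408 billion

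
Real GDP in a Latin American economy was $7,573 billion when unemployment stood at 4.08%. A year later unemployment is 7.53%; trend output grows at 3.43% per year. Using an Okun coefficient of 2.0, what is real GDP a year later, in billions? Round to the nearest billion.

$7,310 billion

Δu = 7.53 - 4.08 = 3.45 points.
Okun's law (growth form): g_Y = g_Y* - β × Δu = 3.43 - 2.0 × (3.45) = 3.43 - 6.9 = -3.47%.
Real GDP in the next year = 7573 × (1 - 3.47/100) = 7573 × 0.9653 ≈ 7310 billion.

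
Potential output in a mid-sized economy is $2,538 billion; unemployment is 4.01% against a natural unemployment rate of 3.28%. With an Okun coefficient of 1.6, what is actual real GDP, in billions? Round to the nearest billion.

$2,508 billion

Unemployment gap = 4.01 - 3.28 = 0.73 points, so the output gap is -1.6 × 0.73 = -1.168%.
Actual GDP = 2538 × (1 - 1.168/100) = 2538 × 0.98832 ≈ 2508 billion.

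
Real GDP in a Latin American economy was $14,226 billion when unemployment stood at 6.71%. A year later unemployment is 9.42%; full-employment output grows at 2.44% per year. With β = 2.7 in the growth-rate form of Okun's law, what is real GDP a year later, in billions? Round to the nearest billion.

$13,532 billion

Δu = 9.42 - 6.71 = 2.71 points.
Okun's law (growth form): g_Y = g_Y* - β × Δu = 2.44 - 2.7 × (2.71) = 2.44 - 7.317 = -4.877%.
Real GDP in the next year = 14226 × (1 - 4.877/100) = 14226 × 0.95123 ≈ 13532 billion.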